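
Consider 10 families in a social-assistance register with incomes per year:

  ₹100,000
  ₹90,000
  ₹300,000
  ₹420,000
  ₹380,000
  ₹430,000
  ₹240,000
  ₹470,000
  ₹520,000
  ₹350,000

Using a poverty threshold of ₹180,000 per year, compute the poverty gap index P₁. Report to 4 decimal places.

0.0944

Poor units: ₹90,000, ₹100,000 (q = 2 of N = 10).
Relative gaps: (180000−90000)/180000 = 0.5000; (180000−100000)/180000 = 0.4444.
Sum of shortfalls = 0.944444; P₁ averages over all N: 0.944444 / 10 = 0.0944.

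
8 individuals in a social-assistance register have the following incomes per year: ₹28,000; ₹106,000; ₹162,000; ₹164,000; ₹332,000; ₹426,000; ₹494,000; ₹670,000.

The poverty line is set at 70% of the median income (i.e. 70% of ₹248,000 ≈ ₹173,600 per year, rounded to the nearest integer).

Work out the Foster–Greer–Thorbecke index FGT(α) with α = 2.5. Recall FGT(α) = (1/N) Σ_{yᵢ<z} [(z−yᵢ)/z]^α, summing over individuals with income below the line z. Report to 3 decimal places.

0.093

Below the line: ₹28,000, ₹106,000, ₹162,000, ₹164,000 (q = 4 of N = 8).
Gap ratios (z−y)/z: (173600−28000)/173600 = 0.8387; (173600−106000)/173600 = 0.3894; (173600−162000)/173600 = 0.0668; (173600−164000)/173600 = 0.0553.
Raised to α = 2.5: 0.64421; 0.09462; 0.00115; 0.00072.
Sum = 0.740708; FGT(2.5) = 0.740708 / 8 = 0.093.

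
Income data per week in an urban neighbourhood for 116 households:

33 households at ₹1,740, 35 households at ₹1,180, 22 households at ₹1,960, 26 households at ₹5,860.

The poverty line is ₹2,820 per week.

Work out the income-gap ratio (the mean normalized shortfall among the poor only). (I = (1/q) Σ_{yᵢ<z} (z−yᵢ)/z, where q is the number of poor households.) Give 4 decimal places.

Incomes under z: 35×₹1,180, 33×₹1,740, 22×₹1,960 (q = 90 of N = 116).
Shortfall ratios (z−y)/z: 0.5816 (×35), 0.3830 (×33), 0.3050 (×22); sum = 39.702128.
I averages over the q = 90 poor units only: 39.702128 / 90 = 0.4411.

0.4411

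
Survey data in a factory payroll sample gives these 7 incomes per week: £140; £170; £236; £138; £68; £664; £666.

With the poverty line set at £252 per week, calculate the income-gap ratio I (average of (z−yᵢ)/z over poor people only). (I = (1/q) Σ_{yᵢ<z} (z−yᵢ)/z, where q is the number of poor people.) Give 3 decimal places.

0.403

Below the line: £68, £138, £140, £170, £236 (q = 5 of N = 7).
Relative gaps: 0.7302, 0.4524, 0.4444, 0.3254, 0.0635; sum = 2.015873.
The income-gap ratio divides by q (the poor only): 2.015873 / 5 = 0.403.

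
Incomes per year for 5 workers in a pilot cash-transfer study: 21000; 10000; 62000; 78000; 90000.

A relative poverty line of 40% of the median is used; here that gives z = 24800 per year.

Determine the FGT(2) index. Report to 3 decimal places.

0.076

Incomes under z: 10000, 21000 (q = 2 of N = 5).
Gap ratios (z−y)/z: (24800−10000)/24800 = 0.5968; (24800−21000)/24800 = 0.1532.
Squared: 0.3561; 0.0235.
Sum = 0.379618; P₂ = 0.379618 / 5 = 0.076.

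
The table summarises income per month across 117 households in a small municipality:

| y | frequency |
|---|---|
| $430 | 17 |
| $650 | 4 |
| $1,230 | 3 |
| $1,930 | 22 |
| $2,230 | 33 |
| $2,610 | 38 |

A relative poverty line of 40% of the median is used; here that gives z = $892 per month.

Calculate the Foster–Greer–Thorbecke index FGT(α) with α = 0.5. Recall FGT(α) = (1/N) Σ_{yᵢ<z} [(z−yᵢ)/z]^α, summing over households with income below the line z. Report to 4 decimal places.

Poor units: 17×$430, 4×$650 (q = 21 of N = 117).
Relative gaps: (892−430)/892 = 0.5179 (×17); (892−650)/892 = 0.2713 (×4).
Raised to α = 0.5: 0.71968 (×17); 0.52087 (×4).
Sum = 14.317996; FGT(0.5) = 14.317996 / 117 = 0.1224.

0.1224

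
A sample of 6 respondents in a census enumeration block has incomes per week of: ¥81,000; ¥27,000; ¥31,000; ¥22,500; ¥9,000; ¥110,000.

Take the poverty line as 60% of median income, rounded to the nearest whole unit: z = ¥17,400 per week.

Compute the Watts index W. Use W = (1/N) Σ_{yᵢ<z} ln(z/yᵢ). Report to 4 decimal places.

0.1099

Poor units: ¥9,000 (q = 1 of N = 6).
Log shortfalls: ln(17400/9000) = 0.6592.
W = 0.659246 / 6 = 0.1099.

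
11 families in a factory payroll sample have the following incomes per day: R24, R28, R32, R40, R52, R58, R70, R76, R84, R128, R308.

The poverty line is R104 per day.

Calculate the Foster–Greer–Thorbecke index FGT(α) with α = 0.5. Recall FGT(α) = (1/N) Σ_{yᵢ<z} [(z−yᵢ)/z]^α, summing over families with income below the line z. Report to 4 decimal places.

0.5682

Below z: R24, R28, R32, R40, R52, R58, R70, R76, R84 (q = 9 of N = 11).
Relative gaps: (104−24)/104 = 0.7692; (104−28)/104 = 0.7308; (104−32)/104 = 0.6923; (104−40)/104 = 0.6154; (104−52)/104 = 0.5000; (104−58)/104 = 0.4423; (104−70)/104 = 0.3269; (104−76)/104 = 0.2692; (104−84)/104 = 0.1923.
Raised to α = 0.5: 0.87706; 0.85485; 0.83205; 0.78446; 0.70711; 0.66506; 0.57177; 0.51887; 0.43853.
Sum = 6.249768; FGT(0.5) = 6.249768 / 11 = 0.5682.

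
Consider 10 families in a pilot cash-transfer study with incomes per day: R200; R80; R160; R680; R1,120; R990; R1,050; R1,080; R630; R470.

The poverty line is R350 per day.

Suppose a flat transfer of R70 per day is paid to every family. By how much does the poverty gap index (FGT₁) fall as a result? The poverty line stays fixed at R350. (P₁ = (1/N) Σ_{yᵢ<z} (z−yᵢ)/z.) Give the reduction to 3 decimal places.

Before: below the line — R80, R160, R200; poverty gap index (FGT₁) = 0.17429.
After the R70 transfer: below the line — R150, R230, R270; poverty gap index (FGT₁) = 0.11429.
Reduction = 0.17429 − 0.11429 = 0.060.

0.060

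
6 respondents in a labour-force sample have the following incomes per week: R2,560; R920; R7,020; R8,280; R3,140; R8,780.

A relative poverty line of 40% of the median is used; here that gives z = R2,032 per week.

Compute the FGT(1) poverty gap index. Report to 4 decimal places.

Incomes under z: R920 (q = 1 of N = 6).
Gap ratios (z−y)/z: (2032−920)/2032 = 0.5472.
Sum of shortfalls = 0.547244; P₁ averages over all N: 0.547244 / 6 = 0.0912.

0.0912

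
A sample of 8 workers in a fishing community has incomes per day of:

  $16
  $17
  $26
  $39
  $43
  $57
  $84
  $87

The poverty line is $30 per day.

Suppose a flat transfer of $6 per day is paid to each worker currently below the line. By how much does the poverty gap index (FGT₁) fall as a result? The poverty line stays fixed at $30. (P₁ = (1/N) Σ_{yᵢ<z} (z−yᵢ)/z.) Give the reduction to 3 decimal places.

0.067

Before: below the line — $16, $17, $26; poverty gap index (FGT₁) = 0.12917.
After the $6 transfer: below the line — $22, $23; poverty gap index (FGT₁) = 0.06250.
Reduction = 0.12917 − 0.06250 = 0.067.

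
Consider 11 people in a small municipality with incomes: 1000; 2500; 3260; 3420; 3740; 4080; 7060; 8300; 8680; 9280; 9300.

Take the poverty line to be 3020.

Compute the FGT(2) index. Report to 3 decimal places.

0.043

Incomes under z: 1000, 2500 (q = 2 of N = 11).
Shortfall ratios: (3020−1000)/3020 = 0.6689; (3020−2500)/3020 = 0.1722.
Squared: 0.4474; 0.0296.
Sum = 0.477040; P₂ = 0.477040 / 11 = 0.043.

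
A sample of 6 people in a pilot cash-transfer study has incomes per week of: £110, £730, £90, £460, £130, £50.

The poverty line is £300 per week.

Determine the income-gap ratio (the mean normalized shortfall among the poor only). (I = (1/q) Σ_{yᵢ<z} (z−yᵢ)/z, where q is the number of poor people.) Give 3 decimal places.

0.683

Below the line: £50, £90, £110, £130 (q = 4 of N = 6).
Relative gaps: 0.8333, 0.7000, 0.6333, 0.5667; sum = 2.733333.
The income-gap ratio divides by q (the poor only): 2.733333 / 4 = 0.683.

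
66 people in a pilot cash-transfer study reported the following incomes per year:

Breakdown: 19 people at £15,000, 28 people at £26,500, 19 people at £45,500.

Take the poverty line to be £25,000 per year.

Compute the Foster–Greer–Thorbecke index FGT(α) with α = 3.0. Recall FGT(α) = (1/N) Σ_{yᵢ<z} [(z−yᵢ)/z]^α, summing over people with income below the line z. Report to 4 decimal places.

Poor units: 19×£15,000 (q = 19 of N = 66).
Normalized shortfalls: (25000−15000)/25000 = 0.4000 (×19).
Raised to α = 3.0: 0.06400 (×19).
Sum = 1.216000; FGT(3.0) = 1.216000 / 66 = 0.0184.

0.0184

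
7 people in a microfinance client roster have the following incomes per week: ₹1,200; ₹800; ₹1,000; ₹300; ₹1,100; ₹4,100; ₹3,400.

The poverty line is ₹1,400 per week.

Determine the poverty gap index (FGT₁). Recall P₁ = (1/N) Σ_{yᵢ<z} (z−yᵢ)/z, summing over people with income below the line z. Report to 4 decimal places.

Below the line: ₹300, ₹800, ₹1,000, ₹1,100, ₹1,200 (q = 5 of N = 7).
Normalized shortfalls: (1400−300)/1400 = 0.7857; (1400−800)/1400 = 0.4286; (1400−1000)/1400 = 0.2857; (1400−1100)/1400 = 0.2143; (1400−1200)/1400 = 0.1429.
Sum of shortfalls = 1.857143; P₁ averages over all N: 1.857143 / 7 = 0.2653.

0.2653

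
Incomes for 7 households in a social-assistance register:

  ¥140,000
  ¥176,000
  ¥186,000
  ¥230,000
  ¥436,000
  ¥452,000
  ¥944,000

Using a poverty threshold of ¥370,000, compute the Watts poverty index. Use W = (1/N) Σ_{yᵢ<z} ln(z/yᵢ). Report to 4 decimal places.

Poor units: ¥140,000, ¥176,000, ¥186,000, ¥230,000 (q = 4 of N = 7).
Log shortfalls: ln(370000/140000) = 0.9719; ln(370000/176000) = 0.7430; ln(370000/186000) = 0.6878; ln(370000/230000) = 0.4754.
W = 2.878060 / 7 = 0.4112.

0.4112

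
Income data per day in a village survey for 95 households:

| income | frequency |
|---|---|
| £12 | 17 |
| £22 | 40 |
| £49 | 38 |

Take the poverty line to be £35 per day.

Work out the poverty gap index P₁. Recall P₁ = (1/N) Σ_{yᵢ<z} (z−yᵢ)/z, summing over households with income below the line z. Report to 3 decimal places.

0.274

Below z: 17×£12, 40×£22 (q = 57 of N = 95).
Shortfall ratios: (35−12)/35 = 0.6571 (×17); (35−22)/35 = 0.3714 (×40).
Σ = 26.028571. Dividing by the full population N = 95 gives P₁ = 0.274.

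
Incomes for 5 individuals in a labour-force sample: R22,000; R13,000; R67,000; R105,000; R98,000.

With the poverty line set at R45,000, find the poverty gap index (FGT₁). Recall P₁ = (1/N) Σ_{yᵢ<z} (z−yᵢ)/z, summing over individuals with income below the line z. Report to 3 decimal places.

0.244

Below z: R13,000, R22,000 (q = 2 of N = 5).
Relative gaps: (45000−13000)/45000 = 0.7111; (45000−22000)/45000 = 0.5111.
Sum of shortfalls = 1.222222; P₁ averages over all N: 1.222222 / 5 = 0.244.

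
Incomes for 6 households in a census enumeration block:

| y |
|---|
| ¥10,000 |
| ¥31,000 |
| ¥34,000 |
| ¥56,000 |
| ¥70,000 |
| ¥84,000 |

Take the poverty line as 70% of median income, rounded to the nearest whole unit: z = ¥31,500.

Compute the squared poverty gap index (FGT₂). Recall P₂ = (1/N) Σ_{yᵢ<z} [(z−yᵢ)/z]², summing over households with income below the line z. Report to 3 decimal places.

0.078

Poor units: ¥10,000, ¥31,000 (q = 2 of N = 6).
Relative gaps: (31500−10000)/31500 = 0.6825; (31500−31000)/31500 = 0.0159.
Squared: 0.4659; 0.0003.
Sum = 0.466112; P₂ = 0.466112 / 6 = 0.078.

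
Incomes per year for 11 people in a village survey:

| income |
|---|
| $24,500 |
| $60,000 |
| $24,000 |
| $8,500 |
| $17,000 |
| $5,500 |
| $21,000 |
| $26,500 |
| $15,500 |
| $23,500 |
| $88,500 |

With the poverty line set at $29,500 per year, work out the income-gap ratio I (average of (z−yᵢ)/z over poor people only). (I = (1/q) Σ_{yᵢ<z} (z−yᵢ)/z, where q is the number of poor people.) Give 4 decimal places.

0.3748

Below z: $5,500, $8,500, $15,500, $17,000, $21,000, $23,500, $24,000, $24,500, $26,500 (q = 9 of N = 11).
Shortfall ratios (z−y)/z: 0.8136, 0.7119, 0.4746, 0.4237, 0.2881, 0.2034, 0.1864, 0.1695, 0.1017; sum = 3.372881.
The income-gap ratio divides by q (the poor only): 3.372881 / 9 = 0.3748.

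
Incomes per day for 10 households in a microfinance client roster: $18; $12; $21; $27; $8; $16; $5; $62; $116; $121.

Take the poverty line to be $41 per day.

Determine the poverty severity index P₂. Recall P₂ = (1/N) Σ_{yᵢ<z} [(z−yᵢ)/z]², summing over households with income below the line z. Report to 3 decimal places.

0.296

Poor units: $5, $8, $12, $16, $18, $21, $27 (q = 7 of N = 10).
Relative gaps: (41−5)/41 = 0.8780; (41−8)/41 = 0.8049; (41−12)/41 = 0.7073; (41−16)/41 = 0.6098; (41−18)/41 = 0.5610; (41−21)/41 = 0.4878; (41−27)/41 = 0.3415.
Squared: 0.7710; 0.6478; 0.5003; 0.3718; 0.3147; 0.2380; 0.1166.
Sum = 2.960143; P₂ = 2.960143 / 10 = 0.296.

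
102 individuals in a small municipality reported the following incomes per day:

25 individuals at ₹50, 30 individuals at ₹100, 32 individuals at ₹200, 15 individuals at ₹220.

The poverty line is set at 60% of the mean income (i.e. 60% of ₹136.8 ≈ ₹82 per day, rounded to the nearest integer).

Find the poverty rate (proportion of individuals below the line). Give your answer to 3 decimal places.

25 of the 102 individuals have income below ₹82.
H = 25/102 = 0.245.

0.245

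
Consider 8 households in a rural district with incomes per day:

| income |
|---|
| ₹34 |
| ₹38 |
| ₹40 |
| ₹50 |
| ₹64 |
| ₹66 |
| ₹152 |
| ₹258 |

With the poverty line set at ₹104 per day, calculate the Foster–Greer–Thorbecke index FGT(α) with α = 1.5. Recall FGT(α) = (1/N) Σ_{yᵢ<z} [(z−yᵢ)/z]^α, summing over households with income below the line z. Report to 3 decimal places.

Incomes under z: ₹34, ₹38, ₹40, ₹50, ₹64, ₹66 (q = 6 of N = 8).
Shortfall ratios: (104−34)/104 = 0.6731; (104−38)/104 = 0.6346; (104−40)/104 = 0.6154; (104−50)/104 = 0.5192; (104−64)/104 = 0.3846; (104−66)/104 = 0.3654.
Raised to α = 1.5: 0.55220; 0.50555; 0.48275; 0.37415; 0.23853; 0.22086.
Sum = 2.374038; FGT(1.5) = 2.374038 / 8 = 0.297.

0.297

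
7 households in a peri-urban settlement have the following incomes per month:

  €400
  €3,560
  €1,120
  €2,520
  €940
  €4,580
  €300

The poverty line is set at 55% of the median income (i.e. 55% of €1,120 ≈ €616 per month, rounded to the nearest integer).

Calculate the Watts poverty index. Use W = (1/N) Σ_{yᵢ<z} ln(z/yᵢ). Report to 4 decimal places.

0.1645

Below the line: €300, €400 (q = 2 of N = 7).
Log gaps: ln(616/300) = 0.7195; ln(616/400) = 0.4318.
W = 1.151247 / 7 = 0.1645.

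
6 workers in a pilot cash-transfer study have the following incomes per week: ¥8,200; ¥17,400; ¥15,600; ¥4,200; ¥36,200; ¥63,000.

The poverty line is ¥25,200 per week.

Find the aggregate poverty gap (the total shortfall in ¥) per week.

Incomes under z: ¥4,200, ¥8,200, ¥15,600, ¥17,400 (q = 4 of N = 6).
Individual gaps: 25200−4200 = 21000; 25200−8200 = 17000; 25200−15600 = 9600; 25200−17400 = 7800.
Aggregate gap = ¥55,400.

¥55,400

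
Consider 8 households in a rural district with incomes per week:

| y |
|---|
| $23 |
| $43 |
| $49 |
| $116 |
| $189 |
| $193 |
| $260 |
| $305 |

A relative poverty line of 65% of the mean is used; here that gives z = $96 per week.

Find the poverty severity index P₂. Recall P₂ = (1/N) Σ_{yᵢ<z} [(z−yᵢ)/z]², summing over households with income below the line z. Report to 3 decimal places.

0.140

Below the line: $23, $43, $49 (q = 3 of N = 8).
Shortfall ratios: (96−23)/96 = 0.7604; (96−43)/96 = 0.5521; (96−49)/96 = 0.4896.
Squared: 0.5782; 0.3048; 0.2397.
Sum = 1.122721; P₂ = 1.122721 / 8 = 0.140.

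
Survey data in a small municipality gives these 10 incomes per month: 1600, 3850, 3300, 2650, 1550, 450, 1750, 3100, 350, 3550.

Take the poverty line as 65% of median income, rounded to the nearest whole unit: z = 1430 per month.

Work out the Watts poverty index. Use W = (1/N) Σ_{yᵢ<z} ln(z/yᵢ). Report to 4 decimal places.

Poor units: 350, 450 (q = 2 of N = 10).
Log shortfalls: ln(1430/350) = 1.4075; ln(1430/450) = 1.1562.
W = 2.563679 / 10 = 0.2564.

0.2564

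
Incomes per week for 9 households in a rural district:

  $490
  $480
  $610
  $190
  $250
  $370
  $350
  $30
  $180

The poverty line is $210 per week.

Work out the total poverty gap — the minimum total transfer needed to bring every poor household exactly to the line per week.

$230

Below z: $30, $180, $190 (q = 3 of N = 9).
Individual gaps: 210−30 = 180; 210−180 = 30; 210−190 = 20.
Aggregate gap = $230.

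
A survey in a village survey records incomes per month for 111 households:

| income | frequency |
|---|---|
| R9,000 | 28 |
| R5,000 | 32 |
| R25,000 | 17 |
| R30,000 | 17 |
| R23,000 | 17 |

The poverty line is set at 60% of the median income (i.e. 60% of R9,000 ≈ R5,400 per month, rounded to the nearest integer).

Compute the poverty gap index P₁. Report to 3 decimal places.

0.021

Incomes under z: 32×R5,000 (q = 32 of N = 111).
Gap ratios (z−y)/z: (5400−5000)/5400 = 0.0741 (×32).
Sum of shortfalls = 2.370370; P₁ averages over all N: 2.370370 / 111 = 0.021.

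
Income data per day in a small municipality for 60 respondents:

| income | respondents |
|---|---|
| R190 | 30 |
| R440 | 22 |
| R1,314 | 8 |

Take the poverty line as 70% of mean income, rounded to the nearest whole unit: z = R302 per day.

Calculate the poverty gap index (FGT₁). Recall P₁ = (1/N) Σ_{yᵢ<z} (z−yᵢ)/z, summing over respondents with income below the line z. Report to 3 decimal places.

Below z: 30×R190 (q = 30 of N = 60).
Gap ratios (z−y)/z: (302−190)/302 = 0.3709 (×30).
Σ = 11.125828. Dividing by the full population N = 60 gives P₁ = 0.185.

0.185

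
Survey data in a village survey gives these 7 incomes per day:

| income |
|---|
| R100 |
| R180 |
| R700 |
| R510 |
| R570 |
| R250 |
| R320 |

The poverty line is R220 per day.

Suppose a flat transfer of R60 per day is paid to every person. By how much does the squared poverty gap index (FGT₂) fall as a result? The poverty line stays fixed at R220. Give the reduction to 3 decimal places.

0.037

Before: below the line — R100, R180; squared poverty gap index (FGT₂) = 0.04723.
After the R60 transfer: below the line — R160; squared poverty gap index (FGT₂) = 0.01063.
Reduction = 0.04723 − 0.01063 = 0.037.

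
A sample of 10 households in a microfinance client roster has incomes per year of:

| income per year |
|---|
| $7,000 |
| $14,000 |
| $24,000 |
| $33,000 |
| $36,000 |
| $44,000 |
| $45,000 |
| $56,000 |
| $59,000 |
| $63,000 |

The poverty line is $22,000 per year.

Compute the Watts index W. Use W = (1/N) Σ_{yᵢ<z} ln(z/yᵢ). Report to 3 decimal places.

Below the line: $7,000, $14,000 (q = 2 of N = 10).
Log gaps: ln(22000/7000) = 1.1451; ln(22000/14000) = 0.4520.
W = 1.597117 / 10 = 0.160.

0.160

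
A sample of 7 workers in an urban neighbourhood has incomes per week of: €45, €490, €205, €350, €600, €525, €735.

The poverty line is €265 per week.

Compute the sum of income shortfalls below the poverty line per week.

€280

Incomes under z: €45, €205 (q = 2 of N = 7).
Individual gaps: 265−45 = 220; 265−205 = 60.
Aggregate gap = €280.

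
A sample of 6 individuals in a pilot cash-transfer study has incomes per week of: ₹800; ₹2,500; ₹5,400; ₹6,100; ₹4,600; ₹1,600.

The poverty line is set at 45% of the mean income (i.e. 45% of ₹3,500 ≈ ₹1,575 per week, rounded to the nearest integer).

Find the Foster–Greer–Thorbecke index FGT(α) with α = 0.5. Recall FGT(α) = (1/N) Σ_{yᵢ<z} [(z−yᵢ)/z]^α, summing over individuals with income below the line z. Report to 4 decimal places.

0.1169

Poor units: ₹800 (q = 1 of N = 6).
Normalized shortfalls: (1575−800)/1575 = 0.4921.
Raised to α = 0.5: 0.70147.
Sum = 0.701472; FGT(0.5) = 0.701472 / 6 = 0.1169.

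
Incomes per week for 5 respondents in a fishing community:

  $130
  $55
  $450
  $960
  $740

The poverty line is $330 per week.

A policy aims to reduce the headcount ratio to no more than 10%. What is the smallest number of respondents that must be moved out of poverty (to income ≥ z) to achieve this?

2 of the 5 respondents are poor, so H = 2/5 = 0.400.
A headcount ratio of at most 10% allows at most ⌊0.10 × 5⌋ = 0 poor respondents.
So at least 2 − 0 = 2 must be lifted.

2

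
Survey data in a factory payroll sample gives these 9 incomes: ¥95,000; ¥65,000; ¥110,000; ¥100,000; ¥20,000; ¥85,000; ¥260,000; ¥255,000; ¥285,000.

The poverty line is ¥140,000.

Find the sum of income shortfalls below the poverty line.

¥365,000

Below the line: ¥20,000, ¥65,000, ¥85,000, ¥95,000, ¥100,000, ¥110,000 (q = 6 of N = 9).
Individual gaps: 140000−20000 = 120000; 140000−65000 = 75000; 140000−85000 = 55000; 140000−95000 = 45000; 140000−100000 = 40000; 140000−110000 = 30000.
Aggregate gap = ¥365,000.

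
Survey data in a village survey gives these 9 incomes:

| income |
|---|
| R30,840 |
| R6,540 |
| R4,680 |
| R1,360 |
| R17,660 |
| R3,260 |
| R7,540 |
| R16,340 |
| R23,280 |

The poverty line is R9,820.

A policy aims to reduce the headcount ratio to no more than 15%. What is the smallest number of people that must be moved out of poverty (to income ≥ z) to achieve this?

5 of the 9 people are poor, so H = 5/9 = 0.556.
A headcount ratio of at most 15% allows at most ⌊0.15 × 9⌋ = 1 poor people.
So at least 5 − 1 = 4 must be lifted.

4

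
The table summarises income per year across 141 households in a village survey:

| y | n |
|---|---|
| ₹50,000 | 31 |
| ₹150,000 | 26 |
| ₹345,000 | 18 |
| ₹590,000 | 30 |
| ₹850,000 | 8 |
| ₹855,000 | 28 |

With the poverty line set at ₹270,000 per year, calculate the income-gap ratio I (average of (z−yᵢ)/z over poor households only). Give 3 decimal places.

Below z: 31×₹50,000, 26×₹150,000 (q = 57 of N = 141).
Relative gaps: 0.8148 (×31), 0.4444 (×26); sum = 36.814815.
I averages over the q = 57 poor units only: 36.814815 / 57 = 0.646.

0.646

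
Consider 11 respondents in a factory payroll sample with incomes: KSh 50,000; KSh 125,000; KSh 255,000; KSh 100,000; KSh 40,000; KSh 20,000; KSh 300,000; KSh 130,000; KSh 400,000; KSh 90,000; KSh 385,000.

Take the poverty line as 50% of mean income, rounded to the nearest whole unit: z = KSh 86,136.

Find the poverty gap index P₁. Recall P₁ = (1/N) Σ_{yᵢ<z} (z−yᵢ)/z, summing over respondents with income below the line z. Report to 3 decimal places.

Below z: KSh 20,000, KSh 40,000, KSh 50,000 (q = 3 of N = 11).
Gap ratios (z−y)/z: (86136−20000)/86136 = 0.7678; (86136−40000)/86136 = 0.5356; (86136−50000)/86136 = 0.4195.
Sum of shortfalls = 1.722950; P₁ averages over all N: 1.722950 / 11 = 0.157.

0.157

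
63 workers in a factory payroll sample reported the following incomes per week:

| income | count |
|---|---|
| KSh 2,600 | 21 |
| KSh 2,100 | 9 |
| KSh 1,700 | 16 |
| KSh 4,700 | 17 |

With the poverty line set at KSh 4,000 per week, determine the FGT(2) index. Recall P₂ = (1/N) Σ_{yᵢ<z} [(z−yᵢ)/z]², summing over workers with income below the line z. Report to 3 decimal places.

Below the line: 16×KSh 1,700, 9×KSh 2,100, 21×KSh 2,600 (q = 46 of N = 63).
Relative gaps: (4000−1700)/4000 = 0.5750 (×16); (4000−2100)/4000 = 0.4750 (×9); (4000−2600)/4000 = 0.3500 (×21).
Squared: 0.3306 (×16); 0.2256 (×9); 0.1225 (×21).
Sum = 9.893125; P₂ = 9.893125 / 63 = 0.157.

0.157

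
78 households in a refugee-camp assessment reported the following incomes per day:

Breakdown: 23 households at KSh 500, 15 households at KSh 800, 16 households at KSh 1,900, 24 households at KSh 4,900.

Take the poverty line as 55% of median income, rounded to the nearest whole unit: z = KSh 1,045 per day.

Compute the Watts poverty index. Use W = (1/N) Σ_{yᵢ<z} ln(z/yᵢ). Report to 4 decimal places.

0.2687

Below the line: 23×KSh 500, 15×KSh 800 (q = 38 of N = 78).
Log gaps: ln(1045/500) = 0.7372 (×23); ln(1045/800) = 0.2672 (×15).
W = 20.962180 / 78 = 0.2687.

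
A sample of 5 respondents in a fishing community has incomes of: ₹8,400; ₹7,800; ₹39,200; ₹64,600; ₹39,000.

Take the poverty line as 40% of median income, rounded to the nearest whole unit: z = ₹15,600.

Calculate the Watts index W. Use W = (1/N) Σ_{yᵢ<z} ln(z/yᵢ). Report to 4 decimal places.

Below the line: ₹7,800, ₹8,400 (q = 2 of N = 5).
Log shortfalls: ln(15600/7800) = 0.6931; ln(15600/8400) = 0.6190.
W = 1.312186 / 5 = 0.2624.

0.2624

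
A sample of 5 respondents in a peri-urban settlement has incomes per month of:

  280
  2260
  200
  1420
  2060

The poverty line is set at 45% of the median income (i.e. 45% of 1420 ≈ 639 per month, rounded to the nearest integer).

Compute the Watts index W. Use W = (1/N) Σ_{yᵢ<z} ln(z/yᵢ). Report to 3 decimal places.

0.397

Below the line: 200, 280 (q = 2 of N = 5).
Log gaps: ln(639/200) = 1.1616; ln(639/280) = 0.8251.
W = 1.986702 / 5 = 0.397.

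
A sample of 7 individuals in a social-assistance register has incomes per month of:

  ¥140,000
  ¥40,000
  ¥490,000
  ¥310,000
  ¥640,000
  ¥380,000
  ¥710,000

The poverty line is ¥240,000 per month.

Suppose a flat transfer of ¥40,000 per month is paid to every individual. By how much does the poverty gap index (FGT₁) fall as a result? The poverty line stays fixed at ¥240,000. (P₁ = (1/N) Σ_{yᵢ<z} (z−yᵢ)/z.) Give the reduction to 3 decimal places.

Before: below the line — ¥40,000, ¥140,000; poverty gap index (FGT₁) = 0.17857.
After the ¥40,000 transfer: below the line — ¥80,000, ¥180,000; poverty gap index (FGT₁) = 0.13095.
Reduction = 0.17857 − 0.13095 = 0.048.

0.048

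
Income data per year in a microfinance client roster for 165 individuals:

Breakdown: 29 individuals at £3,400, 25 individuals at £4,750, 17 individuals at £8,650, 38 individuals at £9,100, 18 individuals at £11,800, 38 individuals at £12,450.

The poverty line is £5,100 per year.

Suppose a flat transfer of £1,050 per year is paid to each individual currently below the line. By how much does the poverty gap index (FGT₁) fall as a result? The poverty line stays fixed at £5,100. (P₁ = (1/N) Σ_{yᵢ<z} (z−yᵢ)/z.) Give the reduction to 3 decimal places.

0.047

Before: below the line — 29×£3,400, 25×£4,750; poverty gap index (FGT₁) = 0.06898.
After the £1,050 transfer: below the line — 29×£4,450; poverty gap index (FGT₁) = 0.02240.
Reduction = 0.06898 − 0.02240 = 0.047.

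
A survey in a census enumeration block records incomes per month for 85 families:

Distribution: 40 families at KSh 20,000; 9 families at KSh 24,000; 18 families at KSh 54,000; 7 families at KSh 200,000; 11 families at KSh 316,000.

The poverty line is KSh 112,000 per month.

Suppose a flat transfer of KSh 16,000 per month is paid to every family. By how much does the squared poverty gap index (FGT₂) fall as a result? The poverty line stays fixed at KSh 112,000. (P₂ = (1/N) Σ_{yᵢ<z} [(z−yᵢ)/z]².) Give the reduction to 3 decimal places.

Before: below the line — 40×KSh 20,000, 9×KSh 24,000, 18×KSh 54,000; squared poverty gap index (FGT₂) = 0.43968.
After the KSh 16,000 transfer: below the line — 40×KSh 36,000, 9×KSh 40,000, 18×KSh 70,000; squared poverty gap index (FGT₂) = 0.29022.
Reduction = 0.43968 − 0.29022 = 0.149.

0.149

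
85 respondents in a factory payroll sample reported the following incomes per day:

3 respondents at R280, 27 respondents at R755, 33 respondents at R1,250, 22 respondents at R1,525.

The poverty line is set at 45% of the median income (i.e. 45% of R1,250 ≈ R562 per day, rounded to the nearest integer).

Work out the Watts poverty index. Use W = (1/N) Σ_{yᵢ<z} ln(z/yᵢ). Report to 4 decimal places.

0.0246

Below the line: 3×R280 (q = 3 of N = 85).
Log shortfalls: ln(562/280) = 0.6967 (×3).
W = 2.090137 / 85 = 0.0246.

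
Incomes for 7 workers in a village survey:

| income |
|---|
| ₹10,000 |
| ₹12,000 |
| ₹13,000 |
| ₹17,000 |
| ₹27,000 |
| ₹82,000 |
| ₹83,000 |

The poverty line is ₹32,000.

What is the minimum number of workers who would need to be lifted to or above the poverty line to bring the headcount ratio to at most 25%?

4

5 of the 7 workers are poor, so H = 5/7 = 0.714.
A headcount ratio of at most 25% allows at most ⌊0.25 × 7⌋ = 1 poor workers.
So at least 5 − 1 = 4 must be lifted.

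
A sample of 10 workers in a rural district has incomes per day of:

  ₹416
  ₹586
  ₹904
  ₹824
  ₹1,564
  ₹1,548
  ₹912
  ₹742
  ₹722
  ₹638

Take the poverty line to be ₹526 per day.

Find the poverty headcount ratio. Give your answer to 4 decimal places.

1 of the 10 workers have income below ₹526.
H = 1/10 = 0.1000.

0.1000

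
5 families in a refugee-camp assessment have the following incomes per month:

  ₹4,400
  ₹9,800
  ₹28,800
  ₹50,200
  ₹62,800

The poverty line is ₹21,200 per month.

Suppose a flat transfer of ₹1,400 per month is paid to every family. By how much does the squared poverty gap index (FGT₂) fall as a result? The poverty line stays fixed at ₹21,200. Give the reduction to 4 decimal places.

0.0334

Before: below the line — ₹4,400, ₹9,800; squared poverty gap index (FGT₂) = 0.183428.
After the ₹1,400 transfer: below the line — ₹5,800, ₹11,200; squared poverty gap index (FGT₂) = 0.150036.
Reduction = 0.183428 − 0.150036 = 0.0334.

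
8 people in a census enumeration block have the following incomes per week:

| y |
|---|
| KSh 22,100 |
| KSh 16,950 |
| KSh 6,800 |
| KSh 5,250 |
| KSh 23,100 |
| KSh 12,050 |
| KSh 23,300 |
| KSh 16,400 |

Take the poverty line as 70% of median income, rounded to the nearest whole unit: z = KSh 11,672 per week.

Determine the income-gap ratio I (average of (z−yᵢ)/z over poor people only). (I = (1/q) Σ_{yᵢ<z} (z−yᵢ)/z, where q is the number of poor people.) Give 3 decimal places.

Poor units: KSh 5,250, KSh 6,800 (q = 2 of N = 8).
Shortfall ratios (z−y)/z: 0.5502, 0.4174; sum = 0.967615.
The income-gap ratio divides by q (the poor only): 0.967615 / 2 = 0.484.

0.484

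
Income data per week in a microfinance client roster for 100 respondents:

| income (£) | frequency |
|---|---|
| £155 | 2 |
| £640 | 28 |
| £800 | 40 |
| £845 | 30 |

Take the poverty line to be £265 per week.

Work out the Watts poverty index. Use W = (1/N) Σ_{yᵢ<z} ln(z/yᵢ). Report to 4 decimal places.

Below z: 2×£155 (q = 2 of N = 100).
Log shortfalls: ln(265/155) = 0.5363 (×2).
W = 1.072609 / 100 = 0.0107.

0.0107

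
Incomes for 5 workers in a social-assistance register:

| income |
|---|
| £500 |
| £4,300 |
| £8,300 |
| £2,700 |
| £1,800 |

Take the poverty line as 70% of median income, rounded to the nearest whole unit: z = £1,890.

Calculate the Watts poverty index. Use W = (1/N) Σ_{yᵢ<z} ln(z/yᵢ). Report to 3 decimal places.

0.276

Poor units: £500, £1,800 (q = 2 of N = 5).
Log shortfalls: ln(1890/500) = 1.3297; ln(1890/1800) = 0.0488.
W = 1.378514 / 5 = 0.276.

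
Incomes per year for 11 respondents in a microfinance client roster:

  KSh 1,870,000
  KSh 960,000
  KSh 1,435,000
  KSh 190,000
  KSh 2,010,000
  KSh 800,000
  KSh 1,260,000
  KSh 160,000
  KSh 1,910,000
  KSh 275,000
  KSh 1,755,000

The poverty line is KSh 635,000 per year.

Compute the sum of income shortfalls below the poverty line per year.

KSh 1,280,000

Below z: KSh 160,000, KSh 190,000, KSh 275,000 (q = 3 of N = 11).
Individual gaps: 635000−160000 = 475000; 635000−190000 = 445000; 635000−275000 = 360000.
Aggregate gap = KSh 1,280,000.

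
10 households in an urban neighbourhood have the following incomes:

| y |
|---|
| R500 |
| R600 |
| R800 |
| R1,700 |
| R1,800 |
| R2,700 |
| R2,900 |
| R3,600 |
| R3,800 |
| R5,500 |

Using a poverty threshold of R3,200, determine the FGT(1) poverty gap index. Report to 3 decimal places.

Incomes under z: R500, R600, R800, R1,700, R1,800, R2,700, R2,900 (q = 7 of N = 10).
Normalized shortfalls: (3200−500)/3200 = 0.8438; (3200−600)/3200 = 0.8125; (3200−800)/3200 = 0.7500; (3200−1700)/3200 = 0.4688; (3200−1800)/3200 = 0.4375; (3200−2700)/3200 = 0.1562; (3200−2900)/3200 = 0.0938.
Sum of shortfalls = 3.562500; P₁ averages over all N: 3.562500 / 10 = 0.356.

0.356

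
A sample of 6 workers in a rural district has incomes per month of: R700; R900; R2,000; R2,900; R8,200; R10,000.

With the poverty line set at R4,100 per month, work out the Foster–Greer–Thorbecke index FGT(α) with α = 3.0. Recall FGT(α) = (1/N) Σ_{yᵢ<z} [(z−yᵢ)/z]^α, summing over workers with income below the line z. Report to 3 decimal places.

0.201

Below z: R700, R900, R2,000, R2,900 (q = 4 of N = 6).
Relative gaps: (4100−700)/4100 = 0.8293; (4100−900)/4100 = 0.7805; (4100−2000)/4100 = 0.5122; (4100−2900)/4100 = 0.2927.
Raised to α = 3.0: 0.57028; 0.47544; 0.13437; 0.02507.
Sum = 1.205162; FGT(3.0) = 1.205162 / 6 = 0.201.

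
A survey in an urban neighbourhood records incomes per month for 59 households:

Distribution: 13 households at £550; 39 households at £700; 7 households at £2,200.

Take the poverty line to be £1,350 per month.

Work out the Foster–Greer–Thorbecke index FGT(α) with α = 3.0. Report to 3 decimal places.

Below z: 13×£550, 39×£700 (q = 52 of N = 59).
Gap ratios (z−y)/z: (1350−550)/1350 = 0.5926 (×13); (1350−700)/1350 = 0.4815 (×39).
Raised to α = 3.0: 0.20810 (×13); 0.11162 (×39).
Sum = 7.058426; FGT(3.0) = 7.058426 / 59 = 0.120.

0.120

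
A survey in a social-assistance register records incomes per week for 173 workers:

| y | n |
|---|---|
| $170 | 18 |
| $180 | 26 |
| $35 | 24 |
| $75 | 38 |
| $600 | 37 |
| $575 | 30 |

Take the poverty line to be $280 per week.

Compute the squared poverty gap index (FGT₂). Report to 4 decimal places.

0.2592

Below z: 24×$35, 38×$75, 18×$170, 26×$180 (q = 106 of N = 173).
Gap ratios (z−y)/z: (280−35)/280 = 0.8750 (×24); (280−75)/280 = 0.7321 (×38); (280−170)/280 = 0.3929 (×18); (280−180)/280 = 0.3571 (×26).
Squared: 0.7656 (×24); 0.5360 (×38); 0.1543 (×18); 0.1276 (×26).
Sum = 44.838648; P₂ = 44.838648 / 173 = 0.2592.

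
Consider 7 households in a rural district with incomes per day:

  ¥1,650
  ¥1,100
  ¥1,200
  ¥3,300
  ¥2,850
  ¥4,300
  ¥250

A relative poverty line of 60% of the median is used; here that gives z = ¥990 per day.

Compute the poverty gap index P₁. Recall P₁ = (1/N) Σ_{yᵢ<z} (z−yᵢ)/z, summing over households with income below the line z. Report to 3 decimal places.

0.107

Poor units: ¥250 (q = 1 of N = 7).
Gap ratios (z−y)/z: (990−250)/990 = 0.7475.
Sum of shortfalls = 0.747475; P₁ averages over all N: 0.747475 / 7 = 0.107.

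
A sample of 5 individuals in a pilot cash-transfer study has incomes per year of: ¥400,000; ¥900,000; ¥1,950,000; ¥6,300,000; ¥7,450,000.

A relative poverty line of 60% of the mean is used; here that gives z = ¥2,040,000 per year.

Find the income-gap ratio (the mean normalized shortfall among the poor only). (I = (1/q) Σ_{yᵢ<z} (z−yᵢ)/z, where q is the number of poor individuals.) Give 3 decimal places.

Below the line: ¥400,000, ¥900,000, ¥1,950,000 (q = 3 of N = 5).
Relative gaps: 0.8039, 0.5588, 0.0441; sum = 1.406863.
The income-gap ratio divides by q (the poor only): 1.406863 / 3 = 0.469.

0.469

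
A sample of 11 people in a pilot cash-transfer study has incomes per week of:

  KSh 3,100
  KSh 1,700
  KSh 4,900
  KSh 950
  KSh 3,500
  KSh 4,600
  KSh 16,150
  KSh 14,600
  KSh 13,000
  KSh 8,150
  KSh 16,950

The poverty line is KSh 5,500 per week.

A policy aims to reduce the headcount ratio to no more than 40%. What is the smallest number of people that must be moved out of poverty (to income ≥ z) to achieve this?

2

6 of the 11 people are poor, so H = 6/11 = 0.545.
A headcount ratio of at most 40% allows at most ⌊0.40 × 11⌋ = 4 poor people.
So at least 6 − 4 = 2 must be lifted.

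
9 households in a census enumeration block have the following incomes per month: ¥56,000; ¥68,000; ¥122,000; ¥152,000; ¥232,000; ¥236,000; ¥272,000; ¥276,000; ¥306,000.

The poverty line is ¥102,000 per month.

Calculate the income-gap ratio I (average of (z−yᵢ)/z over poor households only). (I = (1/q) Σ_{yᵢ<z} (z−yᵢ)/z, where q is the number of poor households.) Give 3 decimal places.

0.392

Below the line: ¥56,000, ¥68,000 (q = 2 of N = 9).
Shortfall ratios (z−y)/z: 0.4510, 0.3333; sum = 0.784314.
I averages over the q = 2 poor units only: 0.784314 / 2 = 0.392.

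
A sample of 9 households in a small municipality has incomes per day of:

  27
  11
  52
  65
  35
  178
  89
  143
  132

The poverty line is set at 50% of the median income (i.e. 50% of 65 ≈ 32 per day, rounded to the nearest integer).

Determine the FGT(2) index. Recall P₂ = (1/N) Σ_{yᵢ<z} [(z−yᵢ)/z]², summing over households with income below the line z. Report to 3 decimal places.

Below z: 11, 27 (q = 2 of N = 9).
Shortfall ratios: (32−11)/32 = 0.6562; (32−27)/32 = 0.1562.
Squared: 0.4307; 0.0244.
Sum = 0.455078; P₂ = 0.455078 / 9 = 0.051.

0.051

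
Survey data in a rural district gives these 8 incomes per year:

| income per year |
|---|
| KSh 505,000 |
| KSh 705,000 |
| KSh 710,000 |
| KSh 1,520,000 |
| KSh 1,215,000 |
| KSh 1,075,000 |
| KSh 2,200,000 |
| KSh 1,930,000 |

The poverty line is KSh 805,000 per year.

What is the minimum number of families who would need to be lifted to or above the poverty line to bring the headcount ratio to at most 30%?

1

3 of the 8 families are poor, so H = 3/8 = 0.375.
A headcount ratio of at most 30% allows at most ⌊0.30 × 8⌋ = 2 poor families.
So at least 3 − 2 = 1 must be lifted.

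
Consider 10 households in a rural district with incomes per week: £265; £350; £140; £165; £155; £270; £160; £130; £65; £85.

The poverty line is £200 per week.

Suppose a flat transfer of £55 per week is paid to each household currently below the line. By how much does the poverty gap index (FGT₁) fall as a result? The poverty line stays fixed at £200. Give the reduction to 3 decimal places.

0.170

Before: below the line — £65, £85, £130, £140, £155, £160, £165; poverty gap index (FGT₁) = 0.25000.
After the £55 transfer: below the line — £120, £140, £185, £195; poverty gap index (FGT₁) = 0.08000.
Reduction = 0.25000 − 0.08000 = 0.170.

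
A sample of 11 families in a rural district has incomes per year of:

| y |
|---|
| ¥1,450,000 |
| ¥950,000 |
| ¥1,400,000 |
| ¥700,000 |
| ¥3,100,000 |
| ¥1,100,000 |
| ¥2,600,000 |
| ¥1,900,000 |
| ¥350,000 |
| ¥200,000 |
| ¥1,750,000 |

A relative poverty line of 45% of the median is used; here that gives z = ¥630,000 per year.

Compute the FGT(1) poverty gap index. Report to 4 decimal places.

0.1025

Below z: ¥200,000, ¥350,000 (q = 2 of N = 11).
Gap ratios (z−y)/z: (630000−200000)/630000 = 0.6825; (630000−350000)/630000 = 0.4444.
Σ = 1.126984. Dividing by the full population N = 11 gives P₁ = 0.1025.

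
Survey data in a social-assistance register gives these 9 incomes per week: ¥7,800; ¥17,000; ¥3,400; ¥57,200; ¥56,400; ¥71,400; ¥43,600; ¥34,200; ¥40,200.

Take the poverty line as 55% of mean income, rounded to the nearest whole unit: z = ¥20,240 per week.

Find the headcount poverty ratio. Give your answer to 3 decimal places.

3 of the 9 households have income below ¥20,240.
H = 3/9 = 0.333.

0.333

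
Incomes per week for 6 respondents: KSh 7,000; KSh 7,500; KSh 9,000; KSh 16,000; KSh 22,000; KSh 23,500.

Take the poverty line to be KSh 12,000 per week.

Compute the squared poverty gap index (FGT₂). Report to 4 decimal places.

Poor units: KSh 7,000, KSh 7,500, KSh 9,000 (q = 3 of N = 6).
Normalized shortfalls: (12000−7000)/12000 = 0.4167; (12000−7500)/12000 = 0.3750; (12000−9000)/12000 = 0.2500.
Squared: 0.1736; 0.1406; 0.0625.
Sum = 0.376736; P₂ = 0.376736 / 6 = 0.0628.

0.0628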